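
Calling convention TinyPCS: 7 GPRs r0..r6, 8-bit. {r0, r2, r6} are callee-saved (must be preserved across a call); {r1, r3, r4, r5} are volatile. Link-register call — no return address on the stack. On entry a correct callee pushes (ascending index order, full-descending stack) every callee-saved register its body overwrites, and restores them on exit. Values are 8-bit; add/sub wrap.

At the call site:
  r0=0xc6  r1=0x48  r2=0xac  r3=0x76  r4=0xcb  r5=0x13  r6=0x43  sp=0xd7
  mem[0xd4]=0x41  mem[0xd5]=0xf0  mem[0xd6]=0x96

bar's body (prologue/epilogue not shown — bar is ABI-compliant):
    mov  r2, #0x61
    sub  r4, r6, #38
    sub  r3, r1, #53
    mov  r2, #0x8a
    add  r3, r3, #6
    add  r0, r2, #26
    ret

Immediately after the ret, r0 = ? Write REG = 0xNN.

prologue: push r0 -> mem[0xd6]=0xc6, sp=0xd6
prologue: push r2 -> mem[0xd5]=0xac, sp=0xd5
body[0] mov  r2, #0x61 -> r2=0x61
body[1] sub  r4, r6, #38 -> r4=0x1d
body[2] sub  r3, r1, #53 -> r3=0x13
body[3] mov  r2, #0x8a -> r2=0x8a
body[4] add  r3, r3, #6 -> r3=0x19
body[5] add  r0, r2, #26 -> r0=0xa4
epilogue: pop r2=0xac, sp=0xd6
epilogue: pop r0=0xc6, sp=0xd7
r0 is callee-saved -> restored

REG = 0xc6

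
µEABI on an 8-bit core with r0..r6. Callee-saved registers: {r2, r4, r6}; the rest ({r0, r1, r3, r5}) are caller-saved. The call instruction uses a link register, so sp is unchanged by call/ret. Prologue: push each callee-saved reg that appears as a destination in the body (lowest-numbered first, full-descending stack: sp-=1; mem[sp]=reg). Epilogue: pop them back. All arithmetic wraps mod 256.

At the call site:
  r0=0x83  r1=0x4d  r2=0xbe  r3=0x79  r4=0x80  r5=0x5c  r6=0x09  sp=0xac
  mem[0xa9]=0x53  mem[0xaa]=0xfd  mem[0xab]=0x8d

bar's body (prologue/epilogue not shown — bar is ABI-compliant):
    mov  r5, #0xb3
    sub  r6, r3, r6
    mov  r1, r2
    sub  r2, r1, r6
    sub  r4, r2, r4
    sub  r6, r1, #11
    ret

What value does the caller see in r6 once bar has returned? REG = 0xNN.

REG = 0x09

prologue: push r2 → mem[0xab]=0xbe, sp=0xab
prologue: push r4 → mem[0xaa]=0x80, sp=0xaa
prologue: push r6 → mem[0xa9]=0x09, sp=0xa9
body[0] mov  r5, #0xb3 → r5=0xb3
body[1] sub  r6, r3, r6 → r6=0x70
body[2] mov  r1, r2 → r1=0xbe
body[3] sub  r2, r1, r6 → r2=0x4e
body[4] sub  r4, r2, r4 → r4=0xce
body[5] sub  r6, r1, #11 → r6=0xb3
epilogue: pop r6=0x09, sp=0xaa
epilogue: pop r4=0x80, sp=0xab
epilogue: pop r2=0xbe, sp=0xac
r6 is callee-saved → restored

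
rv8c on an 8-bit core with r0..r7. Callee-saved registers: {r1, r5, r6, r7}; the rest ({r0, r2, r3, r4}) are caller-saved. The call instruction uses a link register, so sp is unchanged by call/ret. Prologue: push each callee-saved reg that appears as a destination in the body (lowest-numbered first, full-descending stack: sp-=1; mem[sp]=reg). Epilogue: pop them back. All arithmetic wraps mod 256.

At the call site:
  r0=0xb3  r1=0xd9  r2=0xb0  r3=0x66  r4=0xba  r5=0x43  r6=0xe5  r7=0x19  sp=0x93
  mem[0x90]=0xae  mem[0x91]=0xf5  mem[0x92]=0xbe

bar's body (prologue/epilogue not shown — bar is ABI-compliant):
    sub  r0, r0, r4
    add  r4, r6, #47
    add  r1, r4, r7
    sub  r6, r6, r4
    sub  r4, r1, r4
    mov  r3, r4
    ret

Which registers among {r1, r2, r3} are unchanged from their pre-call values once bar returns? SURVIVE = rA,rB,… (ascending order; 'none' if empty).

prologue: push r1 → mem[0x92]=0xd9, sp=0x92
prologue: push r6 → mem[0x91]=0xe5, sp=0x91
body[0] sub  r0, r0, r4 → r0=0xf9
body[1] add  r4, r6, #47 → r4=0x14
body[2] add  r1, r4, r7 → r1=0x2d
body[3] sub  r6, r6, r4 → r6=0xd1
body[4] sub  r4, r1, r4 → r4=0x19
body[5] mov  r3, r4 → r3=0x19
epilogue: pop r6=0xe5, sp=0x92
epilogue: pop r1=0xd9, sp=0x93
r1: callee-saved, written=True
r2: caller-saved, written=False
r3: caller-saved, written=True

SURVIVE = r1,r2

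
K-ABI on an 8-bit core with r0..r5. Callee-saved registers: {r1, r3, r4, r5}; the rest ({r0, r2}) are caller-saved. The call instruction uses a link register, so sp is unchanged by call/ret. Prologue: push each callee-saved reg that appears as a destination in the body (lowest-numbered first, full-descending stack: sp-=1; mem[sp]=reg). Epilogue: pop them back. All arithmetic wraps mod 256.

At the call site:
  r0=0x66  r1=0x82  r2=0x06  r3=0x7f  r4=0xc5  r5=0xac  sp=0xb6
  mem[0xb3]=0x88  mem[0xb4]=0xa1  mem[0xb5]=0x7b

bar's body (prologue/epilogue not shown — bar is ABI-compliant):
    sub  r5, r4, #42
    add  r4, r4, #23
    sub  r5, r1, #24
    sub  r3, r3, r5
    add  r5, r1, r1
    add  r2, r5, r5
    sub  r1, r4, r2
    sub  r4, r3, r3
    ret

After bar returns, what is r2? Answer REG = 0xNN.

prologue: push r1 -> mem[0xb5]=0x82, sp=0xb5
prologue: push r3 -> mem[0xb4]=0x7f, sp=0xb4
prologue: push r4 -> mem[0xb3]=0xc5, sp=0xb3
prologue: push r5 -> mem[0xb2]=0xac, sp=0xb2
body[0] sub  r5, r4, #42 -> r5=0x9b
body[1] add  r4, r4, #23 -> r4=0xdc
body[2] sub  r5, r1, #24 -> r5=0x6a
body[3] sub  r3, r3, r5 -> r3=0x15
body[4] add  r5, r1, r1 -> r5=0x04
body[5] add  r2, r5, r5 -> r2=0x08
body[6] sub  r1, r4, r2 -> r1=0xd4
body[7] sub  r4, r3, r3 -> r4=0x00
epilogue: pop r5=0xac, sp=0xb3
epilogue: pop r4=0xc5, sp=0xb4
epilogue: pop r3=0x7f, sp=0xb5
epilogue: pop r1=0x82, sp=0xb6
r2 is caller-saved -> body value

REG = 0x08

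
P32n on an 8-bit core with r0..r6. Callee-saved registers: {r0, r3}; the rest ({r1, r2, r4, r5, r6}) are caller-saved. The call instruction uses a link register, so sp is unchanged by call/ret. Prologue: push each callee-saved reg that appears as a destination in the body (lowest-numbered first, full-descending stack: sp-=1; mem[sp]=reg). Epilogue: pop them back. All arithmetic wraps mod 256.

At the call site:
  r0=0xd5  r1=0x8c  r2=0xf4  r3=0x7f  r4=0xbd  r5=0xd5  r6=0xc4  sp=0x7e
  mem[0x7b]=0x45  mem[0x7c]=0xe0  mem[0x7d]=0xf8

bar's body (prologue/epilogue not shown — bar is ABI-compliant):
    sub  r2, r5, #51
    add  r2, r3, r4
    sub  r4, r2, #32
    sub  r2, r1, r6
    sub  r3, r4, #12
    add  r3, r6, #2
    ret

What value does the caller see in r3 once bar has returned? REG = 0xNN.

REG = 0x7f

prologue: push r3 → mem[0x7d]=0x7f, sp=0x7d
body[0] sub  r2, r5, #51 → r2=0xa2
body[1] add  r2, r3, r4 → r2=0x3c
body[2] sub  r4, r2, #32 → r4=0x1c
body[3] sub  r2, r1, r6 → r2=0xc8
body[4] sub  r3, r4, #12 → r3=0x10
body[5] add  r3, r6, #2 → r3=0xc6
epilogue: pop r3=0x7f, sp=0x7e
r3 is callee-saved → restored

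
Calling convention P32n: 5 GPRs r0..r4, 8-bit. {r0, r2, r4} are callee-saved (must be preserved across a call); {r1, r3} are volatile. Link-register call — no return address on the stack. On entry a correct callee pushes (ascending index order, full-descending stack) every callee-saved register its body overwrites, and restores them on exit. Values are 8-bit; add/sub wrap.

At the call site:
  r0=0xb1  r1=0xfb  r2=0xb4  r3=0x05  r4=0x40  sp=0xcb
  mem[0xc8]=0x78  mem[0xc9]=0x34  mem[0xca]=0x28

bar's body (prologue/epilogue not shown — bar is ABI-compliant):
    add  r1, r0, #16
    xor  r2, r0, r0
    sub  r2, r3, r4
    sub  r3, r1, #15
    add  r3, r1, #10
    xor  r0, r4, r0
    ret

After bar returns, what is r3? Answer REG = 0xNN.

REG = 0xcb

prologue: push r0 → mem[0xca]=0xb1, sp=0xca
prologue: push r2 → mem[0xc9]=0xb4, sp=0xc9
body[0] add  r1, r0, #16 → r1=0xc1
body[1] xor  r2, r0, r0 → r2=0x00
body[2] sub  r2, r3, r4 → r2=0xc5
body[3] sub  r3, r1, #15 → r3=0xb2
body[4] add  r3, r1, #10 → r3=0xcb
body[5] xor  r0, r4, r0 → r0=0xf1
epilogue: pop r2=0xb4, sp=0xca
epilogue: pop r0=0xb1, sp=0xcb
r3 is caller-saved → body value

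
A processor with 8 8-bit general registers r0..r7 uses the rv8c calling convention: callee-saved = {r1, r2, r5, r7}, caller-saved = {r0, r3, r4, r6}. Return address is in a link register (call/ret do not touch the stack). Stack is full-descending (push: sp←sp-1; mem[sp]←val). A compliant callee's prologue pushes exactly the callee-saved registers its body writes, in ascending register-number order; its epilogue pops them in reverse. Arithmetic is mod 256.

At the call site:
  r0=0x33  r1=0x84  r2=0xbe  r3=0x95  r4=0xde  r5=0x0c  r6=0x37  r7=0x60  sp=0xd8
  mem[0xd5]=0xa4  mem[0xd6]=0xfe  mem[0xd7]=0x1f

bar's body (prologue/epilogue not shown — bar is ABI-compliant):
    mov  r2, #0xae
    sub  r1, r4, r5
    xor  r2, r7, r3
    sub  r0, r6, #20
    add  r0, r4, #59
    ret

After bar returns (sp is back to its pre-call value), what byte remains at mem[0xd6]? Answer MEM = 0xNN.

MEM = 0xbe

prologue: push r1 -> mem[0xd7]=0x84, sp=0xd7
prologue: push r2 -> mem[0xd6]=0xbe, sp=0xd6
body[0] mov  r2, #0xae -> r2=0xae
body[1] sub  r1, r4, r5 -> r1=0xd2
body[2] xor  r2, r7, r3 -> r2=0xf5
body[3] sub  r0, r6, #20 -> r0=0x23
body[4] add  r0, r4, #59 -> r0=0x19
epilogue: pop r2=0xbe, sp=0xd7
epilogue: pop r1=0x84, sp=0xd8
prologue pushed ['r1', 'r2'] at ['0xd7', '0xd6']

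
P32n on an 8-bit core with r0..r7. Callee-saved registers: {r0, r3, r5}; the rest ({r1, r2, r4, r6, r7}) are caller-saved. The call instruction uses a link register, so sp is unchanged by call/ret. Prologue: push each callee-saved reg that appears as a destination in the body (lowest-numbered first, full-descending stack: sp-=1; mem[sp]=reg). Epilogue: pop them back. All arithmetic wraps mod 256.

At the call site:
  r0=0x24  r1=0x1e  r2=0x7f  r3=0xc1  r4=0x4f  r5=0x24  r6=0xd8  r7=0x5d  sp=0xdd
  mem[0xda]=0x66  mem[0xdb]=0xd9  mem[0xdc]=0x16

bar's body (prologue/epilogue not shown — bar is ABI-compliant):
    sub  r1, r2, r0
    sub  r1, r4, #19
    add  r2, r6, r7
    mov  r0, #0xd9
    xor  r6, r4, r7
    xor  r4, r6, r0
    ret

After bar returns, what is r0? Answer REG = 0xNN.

REG = 0x24

prologue: push r0 -> mem[0xdc]=0x24, sp=0xdc
body[0] sub  r1, r2, r0 -> r1=0x5b
body[1] sub  r1, r4, #19 -> r1=0x3c
body[2] add  r2, r6, r7 -> r2=0x35
body[3] mov  r0, #0xd9 -> r0=0xd9
body[4] xor  r6, r4, r7 -> r6=0x12
body[5] xor  r4, r6, r0 -> r4=0xcb
epilogue: pop r0=0x24, sp=0xdd
r0 is callee-saved -> restored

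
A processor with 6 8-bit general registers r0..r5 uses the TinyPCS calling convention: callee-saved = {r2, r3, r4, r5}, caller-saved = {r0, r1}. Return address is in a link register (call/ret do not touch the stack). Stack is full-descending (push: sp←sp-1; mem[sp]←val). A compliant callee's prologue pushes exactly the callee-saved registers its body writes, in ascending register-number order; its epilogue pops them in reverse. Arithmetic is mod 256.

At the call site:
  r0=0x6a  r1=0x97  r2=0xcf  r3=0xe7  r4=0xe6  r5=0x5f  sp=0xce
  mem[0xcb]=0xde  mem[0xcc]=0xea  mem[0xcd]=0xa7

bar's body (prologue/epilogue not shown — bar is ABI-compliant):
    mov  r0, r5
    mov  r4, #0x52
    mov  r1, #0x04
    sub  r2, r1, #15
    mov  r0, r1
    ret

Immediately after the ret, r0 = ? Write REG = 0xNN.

REG = 0x04

prologue: push r2 → mem[0xcd]=0xcf, sp=0xcd
prologue: push r4 → mem[0xcc]=0xe6, sp=0xcc
body[0] mov  r0, r5 → r0=0x5f
body[1] mov  r4, #0x52 → r4=0x52
body[2] mov  r1, #0x04 → r1=0x04
body[3] sub  r2, r1, #15 → r2=0xf5
body[4] mov  r0, r1 → r0=0x04
epilogue: pop r4=0xe6, sp=0xcd
epilogue: pop r2=0xcf, sp=0xce
r0 is caller-saved → body value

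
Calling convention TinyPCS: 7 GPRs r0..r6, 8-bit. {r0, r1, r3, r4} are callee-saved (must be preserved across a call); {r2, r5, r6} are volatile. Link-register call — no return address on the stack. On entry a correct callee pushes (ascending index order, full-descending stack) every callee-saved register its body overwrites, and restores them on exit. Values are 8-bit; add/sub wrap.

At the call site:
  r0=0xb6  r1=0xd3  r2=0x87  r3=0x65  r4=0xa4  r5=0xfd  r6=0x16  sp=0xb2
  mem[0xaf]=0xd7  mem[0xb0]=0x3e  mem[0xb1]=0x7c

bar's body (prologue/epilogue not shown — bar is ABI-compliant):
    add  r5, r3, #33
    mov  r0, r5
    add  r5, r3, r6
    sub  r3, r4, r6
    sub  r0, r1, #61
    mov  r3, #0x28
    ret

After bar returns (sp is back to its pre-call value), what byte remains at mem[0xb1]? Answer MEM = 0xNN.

MEM = 0xb6

prologue: push r0 → mem[0xb1]=0xb6, sp=0xb1
prologue: push r3 → mem[0xb0]=0x65, sp=0xb0
body[0] add  r5, r3, #33 → r5=0x86
body[1] mov  r0, r5 → r0=0x86
body[2] add  r5, r3, r6 → r5=0x7b
body[3] sub  r3, r4, r6 → r3=0x8e
body[4] sub  r0, r1, #61 → r0=0x96
body[5] mov  r3, #0x28 → r3=0x28
epilogue: pop r3=0x65, sp=0xb1
epilogue: pop r0=0xb6, sp=0xb2
prologue pushed ['r0', 'r3'] at ['0xb1', '0xb0']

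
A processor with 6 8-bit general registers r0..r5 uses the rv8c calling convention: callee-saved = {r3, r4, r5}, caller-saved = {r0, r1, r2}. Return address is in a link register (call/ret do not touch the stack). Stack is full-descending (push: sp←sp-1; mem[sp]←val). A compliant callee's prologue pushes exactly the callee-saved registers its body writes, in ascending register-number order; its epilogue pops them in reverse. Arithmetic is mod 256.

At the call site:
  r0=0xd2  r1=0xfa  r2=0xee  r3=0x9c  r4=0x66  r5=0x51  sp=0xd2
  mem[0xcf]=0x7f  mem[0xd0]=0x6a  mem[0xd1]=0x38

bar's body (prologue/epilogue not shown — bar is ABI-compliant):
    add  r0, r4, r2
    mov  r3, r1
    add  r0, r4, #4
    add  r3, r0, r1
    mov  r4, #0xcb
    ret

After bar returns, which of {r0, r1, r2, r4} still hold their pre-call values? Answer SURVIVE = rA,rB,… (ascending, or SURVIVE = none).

prologue: push r3 → mem[0xd1]=0x9c, sp=0xd1
prologue: push r4 → mem[0xd0]=0x66, sp=0xd0
body[0] add  r0, r4, r2 → r0=0x54
body[1] mov  r3, r1 → r3=0xfa
body[2] add  r0, r4, #4 → r0=0x6a
body[3] add  r3, r0, r1 → r3=0x64
body[4] mov  r4, #0xcb → r4=0xcb
epilogue: pop r4=0x66, sp=0xd1
epilogue: pop r3=0x9c, sp=0xd2
r0: caller-saved, written=True
r1: caller-saved, written=False
r2: caller-saved, written=False
r4: callee-saved, written=True

SURVIVE = r1,r2,r4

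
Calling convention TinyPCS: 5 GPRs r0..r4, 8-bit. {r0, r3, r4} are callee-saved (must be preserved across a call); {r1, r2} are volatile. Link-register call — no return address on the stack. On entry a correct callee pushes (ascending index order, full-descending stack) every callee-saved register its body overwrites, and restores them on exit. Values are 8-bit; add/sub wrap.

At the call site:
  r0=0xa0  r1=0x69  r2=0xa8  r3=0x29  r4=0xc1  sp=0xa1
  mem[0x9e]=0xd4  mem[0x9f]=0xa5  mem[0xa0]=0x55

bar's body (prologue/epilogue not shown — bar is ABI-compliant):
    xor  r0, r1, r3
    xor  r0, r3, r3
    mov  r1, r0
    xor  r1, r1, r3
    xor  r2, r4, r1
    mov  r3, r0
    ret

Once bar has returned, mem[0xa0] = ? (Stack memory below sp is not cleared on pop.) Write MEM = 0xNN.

MEM = 0xa0

prologue: push r0 -> mem[0xa0]=0xa0, sp=0xa0
prologue: push r3 -> mem[0x9f]=0x29, sp=0x9f
body[0] xor  r0, r1, r3 -> r0=0x40
body[1] xor  r0, r3, r3 -> r0=0x00
body[2] mov  r1, r0 -> r1=0x00
body[3] xor  r1, r1, r3 -> r1=0x29
body[4] xor  r2, r4, r1 -> r2=0xe8
body[5] mov  r3, r0 -> r3=0x00
epilogue: pop r3=0x29, sp=0xa0
epilogue: pop r0=0xa0, sp=0xa1
prologue pushed ['r0', 'r3'] at ['0xa0', '0x9f']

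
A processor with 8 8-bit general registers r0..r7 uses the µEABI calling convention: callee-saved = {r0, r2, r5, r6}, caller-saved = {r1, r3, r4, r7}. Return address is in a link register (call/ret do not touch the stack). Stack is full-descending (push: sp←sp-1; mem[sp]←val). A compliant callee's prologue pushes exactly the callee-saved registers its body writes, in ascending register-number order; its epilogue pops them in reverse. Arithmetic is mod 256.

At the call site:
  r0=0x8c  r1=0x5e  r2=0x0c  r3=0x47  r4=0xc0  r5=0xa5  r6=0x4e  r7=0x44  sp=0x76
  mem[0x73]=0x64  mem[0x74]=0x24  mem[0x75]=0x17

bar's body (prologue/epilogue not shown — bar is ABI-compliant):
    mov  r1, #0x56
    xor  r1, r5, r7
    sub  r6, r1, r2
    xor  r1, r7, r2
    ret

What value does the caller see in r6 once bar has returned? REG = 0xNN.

prologue: push r6 -> mem[0x75]=0x4e, sp=0x75
body[0] mov  r1, #0x56 -> r1=0x56
body[1] xor  r1, r5, r7 -> r1=0xe1
body[2] sub  r6, r1, r2 -> r6=0xd5
body[3] xor  r1, r7, r2 -> r1=0x48
epilogue: pop r6=0x4e, sp=0x76
r6 is callee-saved -> restored

REG = 0x4e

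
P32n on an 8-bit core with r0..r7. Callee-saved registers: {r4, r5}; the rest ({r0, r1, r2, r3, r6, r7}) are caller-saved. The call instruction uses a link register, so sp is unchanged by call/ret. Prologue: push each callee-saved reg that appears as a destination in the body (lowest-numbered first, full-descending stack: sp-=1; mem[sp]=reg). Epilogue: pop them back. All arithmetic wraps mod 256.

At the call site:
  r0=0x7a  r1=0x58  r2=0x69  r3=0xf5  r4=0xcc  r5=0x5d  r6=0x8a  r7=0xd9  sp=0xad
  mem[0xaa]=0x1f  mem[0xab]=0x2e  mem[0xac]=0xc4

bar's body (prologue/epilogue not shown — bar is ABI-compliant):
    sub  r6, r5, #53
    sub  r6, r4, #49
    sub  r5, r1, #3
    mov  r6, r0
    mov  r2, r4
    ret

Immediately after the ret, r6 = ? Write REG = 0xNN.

prologue: push r5 → mem[0xac]=0x5d, sp=0xac
body[0] sub  r6, r5, #53 → r6=0x28
body[1] sub  r6, r4, #49 → r6=0x9b
body[2] sub  r5, r1, #3 → r5=0x55
body[3] mov  r6, r0 → r6=0x7a
body[4] mov  r2, r4 → r2=0xcc
epilogue: pop r5=0x5d, sp=0xad
r6 is caller-saved → body value

REG = 0x7a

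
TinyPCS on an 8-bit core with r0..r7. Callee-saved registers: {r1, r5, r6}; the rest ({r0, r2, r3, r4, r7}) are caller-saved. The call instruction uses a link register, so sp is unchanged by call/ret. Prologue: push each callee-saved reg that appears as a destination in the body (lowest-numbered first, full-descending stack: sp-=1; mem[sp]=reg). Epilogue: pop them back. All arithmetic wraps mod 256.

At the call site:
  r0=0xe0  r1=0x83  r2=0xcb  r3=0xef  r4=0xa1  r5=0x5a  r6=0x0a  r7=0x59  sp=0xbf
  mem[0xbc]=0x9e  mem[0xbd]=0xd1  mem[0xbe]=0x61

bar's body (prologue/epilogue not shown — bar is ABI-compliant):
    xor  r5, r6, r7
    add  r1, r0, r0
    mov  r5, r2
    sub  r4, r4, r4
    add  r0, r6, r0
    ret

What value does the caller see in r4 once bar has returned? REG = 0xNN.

REG = 0x00

prologue: push r1 → mem[0xbe]=0x83, sp=0xbe
prologue: push r5 → mem[0xbd]=0x5a, sp=0xbd
body[0] xor  r5, r6, r7 → r5=0x53
body[1] add  r1, r0, r0 → r1=0xc0
body[2] mov  r5, r2 → r5=0xcb
body[3] sub  r4, r4, r4 → r4=0x00
body[4] add  r0, r6, r0 → r0=0xea
epilogue: pop r5=0x5a, sp=0xbe
epilogue: pop r1=0x83, sp=0xbf
r4 is caller-saved → body value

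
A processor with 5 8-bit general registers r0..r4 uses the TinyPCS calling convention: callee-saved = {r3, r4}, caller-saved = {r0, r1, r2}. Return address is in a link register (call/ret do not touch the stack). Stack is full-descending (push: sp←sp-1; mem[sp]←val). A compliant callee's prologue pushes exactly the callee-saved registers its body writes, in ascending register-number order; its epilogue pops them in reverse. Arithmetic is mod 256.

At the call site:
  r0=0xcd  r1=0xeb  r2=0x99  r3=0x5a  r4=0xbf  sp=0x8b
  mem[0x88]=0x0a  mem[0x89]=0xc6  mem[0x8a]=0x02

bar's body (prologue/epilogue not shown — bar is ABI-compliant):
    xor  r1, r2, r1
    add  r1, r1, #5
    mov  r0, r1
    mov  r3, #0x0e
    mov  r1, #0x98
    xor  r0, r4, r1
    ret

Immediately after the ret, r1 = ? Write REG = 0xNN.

REG = 0x98

prologue: push r3 -> mem[0x8a]=0x5a, sp=0x8a
body[0] xor  r1, r2, r1 -> r1=0x72
body[1] add  r1, r1, #5 -> r1=0x77
body[2] mov  r0, r1 -> r0=0x77
body[3] mov  r3, #0x0e -> r3=0x0e
body[4] mov  r1, #0x98 -> r1=0x98
body[5] xor  r0, r4, r1 -> r0=0x27
epilogue: pop r3=0x5a, sp=0x8b
r1 is caller-saved -> body value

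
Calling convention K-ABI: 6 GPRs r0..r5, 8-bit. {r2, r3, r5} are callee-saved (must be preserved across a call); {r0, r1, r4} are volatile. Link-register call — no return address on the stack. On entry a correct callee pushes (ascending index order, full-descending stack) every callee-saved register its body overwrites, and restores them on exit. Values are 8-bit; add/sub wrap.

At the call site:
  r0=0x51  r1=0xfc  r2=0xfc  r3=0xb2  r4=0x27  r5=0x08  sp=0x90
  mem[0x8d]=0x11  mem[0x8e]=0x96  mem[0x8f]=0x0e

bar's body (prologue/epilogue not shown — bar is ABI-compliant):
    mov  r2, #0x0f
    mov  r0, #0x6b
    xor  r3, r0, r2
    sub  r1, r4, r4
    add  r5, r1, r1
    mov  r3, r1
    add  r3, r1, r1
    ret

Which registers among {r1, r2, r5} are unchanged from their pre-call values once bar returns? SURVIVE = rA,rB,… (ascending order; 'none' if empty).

prologue: push r2 -> mem[0x8f]=0xfc, sp=0x8f
prologue: push r3 -> mem[0x8e]=0xb2, sp=0x8e
prologue: push r5 -> mem[0x8d]=0x08, sp=0x8d
body[0] mov  r2, #0x0f -> r2=0x0f
body[1] mov  r0, #0x6b -> r0=0x6b
body[2] xor  r3, r0, r2 -> r3=0x64
body[3] sub  r1, r4, r4 -> r1=0x00
body[4] add  r5, r1, r1 -> r5=0x00
body[5] mov  r3, r1 -> r3=0x00
body[6] add  r3, r1, r1 -> r3=0x00
epilogue: pop r5=0x08, sp=0x8e
epilogue: pop r3=0xb2, sp=0x8f
epilogue: pop r2=0xfc, sp=0x90
r1: caller-saved, written=True
r2: callee-saved, written=True
r5: callee-saved, written=True

SURVIVE = r2,r5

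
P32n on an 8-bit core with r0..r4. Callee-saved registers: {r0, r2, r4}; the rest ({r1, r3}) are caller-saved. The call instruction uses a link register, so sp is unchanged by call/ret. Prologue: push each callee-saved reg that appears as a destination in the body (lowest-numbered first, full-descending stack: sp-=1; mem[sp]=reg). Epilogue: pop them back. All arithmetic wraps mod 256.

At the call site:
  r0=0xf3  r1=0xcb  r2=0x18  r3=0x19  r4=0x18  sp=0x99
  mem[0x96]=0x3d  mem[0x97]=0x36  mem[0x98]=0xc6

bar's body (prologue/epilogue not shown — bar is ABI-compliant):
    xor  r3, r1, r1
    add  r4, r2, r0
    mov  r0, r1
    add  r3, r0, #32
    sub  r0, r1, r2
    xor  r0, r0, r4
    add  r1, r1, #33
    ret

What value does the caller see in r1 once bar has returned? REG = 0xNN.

REG = 0xec

prologue: push r0 -> mem[0x98]=0xf3, sp=0x98
prologue: push r4 -> mem[0x97]=0x18, sp=0x97
body[0] xor  r3, r1, r1 -> r3=0x00
body[1] add  r4, r2, r0 -> r4=0x0b
body[2] mov  r0, r1 -> r0=0xcb
body[3] add  r3, r0, #32 -> r3=0xeb
body[4] sub  r0, r1, r2 -> r0=0xb3
body[5] xor  r0, r0, r4 -> r0=0xb8
body[6] add  r1, r1, #33 -> r1=0xec
epilogue: pop r4=0x18, sp=0x98
epilogue: pop r0=0xf3, sp=0x99
r1 is caller-saved -> body value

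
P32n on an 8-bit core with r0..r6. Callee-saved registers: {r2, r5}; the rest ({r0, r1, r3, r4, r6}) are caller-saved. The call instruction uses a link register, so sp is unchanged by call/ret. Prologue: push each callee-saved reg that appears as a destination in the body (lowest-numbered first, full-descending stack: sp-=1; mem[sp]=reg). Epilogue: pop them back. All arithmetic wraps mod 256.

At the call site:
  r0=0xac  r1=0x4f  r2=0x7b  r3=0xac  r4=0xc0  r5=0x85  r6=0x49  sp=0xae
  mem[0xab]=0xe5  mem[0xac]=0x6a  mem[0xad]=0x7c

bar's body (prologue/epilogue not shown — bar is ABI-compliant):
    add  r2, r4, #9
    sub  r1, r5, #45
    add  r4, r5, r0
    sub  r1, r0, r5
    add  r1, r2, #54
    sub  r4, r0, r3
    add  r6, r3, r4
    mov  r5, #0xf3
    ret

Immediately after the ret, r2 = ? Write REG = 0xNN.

REG = 0x7b

prologue: push r2 -> mem[0xad]=0x7b, sp=0xad
prologue: push r5 -> mem[0xac]=0x85, sp=0xac
body[0] add  r2, r4, #9 -> r2=0xc9
body[1] sub  r1, r5, #45 -> r1=0x58
body[2] add  r4, r5, r0 -> r4=0x31
body[3] sub  r1, r0, r5 -> r1=0x27
body[4] add  r1, r2, #54 -> r1=0xff
body[5] sub  r4, r0, r3 -> r4=0x00
body[6] add  r6, r3, r4 -> r6=0xac
body[7] mov  r5, #0xf3 -> r5=0xf3
epilogue: pop r5=0x85, sp=0xad
epilogue: pop r2=0x7b, sp=0xae
r2 is callee-saved -> restored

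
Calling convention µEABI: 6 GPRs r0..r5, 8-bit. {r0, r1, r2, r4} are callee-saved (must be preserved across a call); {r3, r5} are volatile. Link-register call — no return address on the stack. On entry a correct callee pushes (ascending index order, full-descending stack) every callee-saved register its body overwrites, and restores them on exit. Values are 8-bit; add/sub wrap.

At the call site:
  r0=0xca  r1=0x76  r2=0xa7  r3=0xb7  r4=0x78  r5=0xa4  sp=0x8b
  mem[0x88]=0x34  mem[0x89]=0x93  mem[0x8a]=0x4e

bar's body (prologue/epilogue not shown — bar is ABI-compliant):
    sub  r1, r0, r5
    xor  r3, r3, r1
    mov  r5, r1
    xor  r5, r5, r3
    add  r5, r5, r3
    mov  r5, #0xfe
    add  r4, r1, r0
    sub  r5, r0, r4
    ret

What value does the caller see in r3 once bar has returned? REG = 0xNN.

REG = 0x91

prologue: push r1 → mem[0x8a]=0x76, sp=0x8a
prologue: push r4 → mem[0x89]=0x78, sp=0x89
body[0] sub  r1, r0, r5 → r1=0x26
body[1] xor  r3, r3, r1 → r3=0x91
body[2] mov  r5, r1 → r5=0x26
body[3] xor  r5, r5, r3 → r5=0xb7
body[4] add  r5, r5, r3 → r5=0x48
body[5] mov  r5, #0xfe → r5=0xfe
body[6] add  r4, r1, r0 → r4=0xf0
body[7] sub  r5, r0, r4 → r5=0xda
epilogue: pop r4=0x78, sp=0x8a
epilogue: pop r1=0x76, sp=0x8b
r3 is caller-saved → body value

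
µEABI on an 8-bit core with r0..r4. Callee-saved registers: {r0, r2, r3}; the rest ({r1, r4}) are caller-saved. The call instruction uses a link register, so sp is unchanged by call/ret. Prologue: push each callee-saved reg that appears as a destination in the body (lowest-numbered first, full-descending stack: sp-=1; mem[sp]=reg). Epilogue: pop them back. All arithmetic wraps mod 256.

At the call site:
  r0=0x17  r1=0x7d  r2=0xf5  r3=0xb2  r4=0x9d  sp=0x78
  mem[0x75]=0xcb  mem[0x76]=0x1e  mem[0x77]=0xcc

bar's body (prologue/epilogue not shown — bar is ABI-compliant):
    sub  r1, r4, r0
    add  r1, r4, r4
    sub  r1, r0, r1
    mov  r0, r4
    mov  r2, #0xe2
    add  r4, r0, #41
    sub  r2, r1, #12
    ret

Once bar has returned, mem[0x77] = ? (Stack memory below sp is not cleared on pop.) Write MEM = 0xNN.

MEM = 0x17

prologue: push r0 → mem[0x77]=0x17, sp=0x77
prologue: push r2 → mem[0x76]=0xf5, sp=0x76
body[0] sub  r1, r4, r0 → r1=0x86
body[1] add  r1, r4, r4 → r1=0x3a
body[2] sub  r1, r0, r1 → r1=0xdd
body[3] mov  r0, r4 → r0=0x9d
body[4] mov  r2, #0xe2 → r2=0xe2
body[5] add  r4, r0, #41 → r4=0xc6
body[6] sub  r2, r1, #12 → r2=0xd1
epilogue: pop r2=0xf5, sp=0x77
epilogue: pop r0=0x17, sp=0x78
prologue pushed ['r0', 'r2'] at ['0x77', '0x76']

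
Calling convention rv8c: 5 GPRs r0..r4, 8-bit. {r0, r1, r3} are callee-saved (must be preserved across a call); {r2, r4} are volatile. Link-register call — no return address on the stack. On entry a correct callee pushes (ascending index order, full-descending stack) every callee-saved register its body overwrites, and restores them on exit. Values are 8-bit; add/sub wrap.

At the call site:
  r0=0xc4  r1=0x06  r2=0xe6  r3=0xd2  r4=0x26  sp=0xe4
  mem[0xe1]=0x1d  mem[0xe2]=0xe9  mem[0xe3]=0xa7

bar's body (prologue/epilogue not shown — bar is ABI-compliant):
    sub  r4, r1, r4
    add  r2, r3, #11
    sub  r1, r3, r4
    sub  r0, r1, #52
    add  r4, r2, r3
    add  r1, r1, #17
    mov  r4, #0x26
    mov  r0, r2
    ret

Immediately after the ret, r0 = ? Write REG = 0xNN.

REG = 0xc4

prologue: push r0 -> mem[0xe3]=0xc4, sp=0xe3
prologue: push r1 -> mem[0xe2]=0x06, sp=0xe2
body[0] sub  r4, r1, r4 -> r4=0xe0
body[1] add  r2, r3, #11 -> r2=0xdd
body[2] sub  r1, r3, r4 -> r1=0xf2
body[3] sub  r0, r1, #52 -> r0=0xbe
body[4] add  r4, r2, r3 -> r4=0xaf
body[5] add  r1, r1, #17 -> r1=0x03
body[6] mov  r4, #0x26 -> r4=0x26
body[7] mov  r0, r2 -> r0=0xdd
epilogue: pop r1=0x06, sp=0xe3
epilogue: pop r0=0xc4, sp=0xe4
r0 is callee-saved -> restored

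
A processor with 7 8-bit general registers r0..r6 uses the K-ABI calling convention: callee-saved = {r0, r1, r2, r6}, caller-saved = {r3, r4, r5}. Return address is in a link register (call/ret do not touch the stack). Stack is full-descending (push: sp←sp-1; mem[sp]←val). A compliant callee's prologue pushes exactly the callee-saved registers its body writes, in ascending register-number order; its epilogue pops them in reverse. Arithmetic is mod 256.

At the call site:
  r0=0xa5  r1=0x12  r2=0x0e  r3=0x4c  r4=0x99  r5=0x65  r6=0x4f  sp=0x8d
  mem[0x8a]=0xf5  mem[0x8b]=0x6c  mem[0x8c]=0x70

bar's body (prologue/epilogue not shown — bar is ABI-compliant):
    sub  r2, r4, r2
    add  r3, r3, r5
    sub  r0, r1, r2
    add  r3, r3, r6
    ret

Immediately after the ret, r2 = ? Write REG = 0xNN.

REG = 0x0e

prologue: push r0 → mem[0x8c]=0xa5, sp=0x8c
prologue: push r2 → mem[0x8b]=0x0e, sp=0x8b
body[0] sub  r2, r4, r2 → r2=0x8b
body[1] add  r3, r3, r5 → r3=0xb1
body[2] sub  r0, r1, r2 → r0=0x87
body[3] add  r3, r3, r6 → r3=0x00
epilogue: pop r2=0x0e, sp=0x8c
epilogue: pop r0=0xa5, sp=0x8d
r2 is callee-saved → restored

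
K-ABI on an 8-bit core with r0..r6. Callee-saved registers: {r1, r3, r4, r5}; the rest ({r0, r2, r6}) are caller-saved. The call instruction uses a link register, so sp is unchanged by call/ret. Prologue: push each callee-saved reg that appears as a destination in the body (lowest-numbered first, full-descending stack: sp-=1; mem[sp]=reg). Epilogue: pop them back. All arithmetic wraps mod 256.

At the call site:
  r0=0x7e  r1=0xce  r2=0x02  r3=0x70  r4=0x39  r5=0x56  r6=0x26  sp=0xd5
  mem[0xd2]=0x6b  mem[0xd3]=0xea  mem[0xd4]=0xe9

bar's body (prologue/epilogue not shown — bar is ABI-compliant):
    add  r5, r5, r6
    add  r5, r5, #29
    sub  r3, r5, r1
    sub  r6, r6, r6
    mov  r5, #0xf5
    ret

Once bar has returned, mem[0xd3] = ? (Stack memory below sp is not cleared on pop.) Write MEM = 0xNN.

MEM = 0x56

prologue: push r3 -> mem[0xd4]=0x70, sp=0xd4
prologue: push r5 -> mem[0xd3]=0x56, sp=0xd3
body[0] add  r5, r5, r6 -> r5=0x7c
body[1] add  r5, r5, #29 -> r5=0x99
body[2] sub  r3, r5, r1 -> r3=0xcb
body[3] sub  r6, r6, r6 -> r6=0x00
body[4] mov  r5, #0xf5 -> r5=0xf5
epilogue: pop r5=0x56, sp=0xd4
epilogue: pop r3=0x70, sp=0xd5
prologue pushed ['r3', 'r5'] at ['0xd4', '0xd3']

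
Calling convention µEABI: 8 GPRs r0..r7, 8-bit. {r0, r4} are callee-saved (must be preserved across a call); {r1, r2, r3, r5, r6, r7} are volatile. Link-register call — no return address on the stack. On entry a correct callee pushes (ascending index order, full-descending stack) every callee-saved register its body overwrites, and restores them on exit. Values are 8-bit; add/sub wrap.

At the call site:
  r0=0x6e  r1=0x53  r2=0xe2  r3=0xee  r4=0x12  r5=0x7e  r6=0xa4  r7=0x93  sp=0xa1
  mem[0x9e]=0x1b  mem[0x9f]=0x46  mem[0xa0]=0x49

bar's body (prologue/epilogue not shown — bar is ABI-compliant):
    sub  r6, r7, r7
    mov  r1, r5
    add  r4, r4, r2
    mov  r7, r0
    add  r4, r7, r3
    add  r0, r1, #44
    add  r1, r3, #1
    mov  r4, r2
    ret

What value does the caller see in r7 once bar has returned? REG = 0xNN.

prologue: push r0 -> mem[0xa0]=0x6e, sp=0xa0
prologue: push r4 -> mem[0x9f]=0x12, sp=0x9f
body[0] sub  r6, r7, r7 -> r6=0x00
body[1] mov  r1, r5 -> r1=0x7e
body[2] add  r4, r4, r2 -> r4=0xf4
body[3] mov  r7, r0 -> r7=0x6e
body[4] add  r4, r7, r3 -> r4=0x5c
body[5] add  r0, r1, #44 -> r0=0xaa
body[6] add  r1, r3, #1 -> r1=0xef
body[7] mov  r4, r2 -> r4=0xe2
epilogue: pop r4=0x12, sp=0xa0
epilogue: pop r0=0x6e, sp=0xa1
r7 is caller-saved -> body value

REG = 0x6e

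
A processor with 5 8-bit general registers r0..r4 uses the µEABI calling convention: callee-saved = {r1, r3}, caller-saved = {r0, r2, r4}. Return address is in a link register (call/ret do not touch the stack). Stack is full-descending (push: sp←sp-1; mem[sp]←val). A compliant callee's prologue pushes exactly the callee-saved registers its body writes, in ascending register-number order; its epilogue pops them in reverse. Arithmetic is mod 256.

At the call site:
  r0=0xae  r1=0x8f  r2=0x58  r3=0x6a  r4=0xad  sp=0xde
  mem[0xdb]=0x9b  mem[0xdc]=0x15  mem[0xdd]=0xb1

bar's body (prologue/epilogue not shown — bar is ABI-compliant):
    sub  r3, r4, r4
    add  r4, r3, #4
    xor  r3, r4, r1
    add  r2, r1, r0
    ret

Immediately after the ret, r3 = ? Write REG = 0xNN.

prologue: push r3 → mem[0xdd]=0x6a, sp=0xdd
body[0] sub  r3, r4, r4 → r3=0x00
body[1] add  r4, r3, #4 → r4=0x04
body[2] xor  r3, r4, r1 → r3=0x8b
body[3] add  r2, r1, r0 → r2=0x3d
epilogue: pop r3=0x6a, sp=0xde
r3 is callee-saved → restored

REG = 0x6a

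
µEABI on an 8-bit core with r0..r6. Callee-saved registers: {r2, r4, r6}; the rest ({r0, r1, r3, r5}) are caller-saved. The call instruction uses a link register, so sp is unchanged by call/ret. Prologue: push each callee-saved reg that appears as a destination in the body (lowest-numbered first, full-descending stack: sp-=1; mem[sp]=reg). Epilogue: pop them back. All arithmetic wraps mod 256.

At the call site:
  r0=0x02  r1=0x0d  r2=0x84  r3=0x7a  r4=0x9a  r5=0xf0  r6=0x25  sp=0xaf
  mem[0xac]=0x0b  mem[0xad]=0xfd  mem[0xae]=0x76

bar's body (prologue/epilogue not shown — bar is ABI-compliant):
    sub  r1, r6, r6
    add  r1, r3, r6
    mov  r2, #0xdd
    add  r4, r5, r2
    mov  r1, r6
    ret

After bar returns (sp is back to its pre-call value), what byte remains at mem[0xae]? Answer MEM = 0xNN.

MEM = 0x84

prologue: push r2 → mem[0xae]=0x84, sp=0xae
prologue: push r4 → mem[0xad]=0x9a, sp=0xad
body[0] sub  r1, r6, r6 → r1=0x00
body[1] add  r1, r3, r6 → r1=0x9f
body[2] mov  r2, #0xdd → r2=0xdd
body[3] add  r4, r5, r2 → r4=0xcd
body[4] mov  r1, r6 → r1=0x25
epilogue: pop r4=0x9a, sp=0xae
epilogue: pop r2=0x84, sp=0xaf
prologue pushed ['r2', 'r4'] at ['0xae', '0xad']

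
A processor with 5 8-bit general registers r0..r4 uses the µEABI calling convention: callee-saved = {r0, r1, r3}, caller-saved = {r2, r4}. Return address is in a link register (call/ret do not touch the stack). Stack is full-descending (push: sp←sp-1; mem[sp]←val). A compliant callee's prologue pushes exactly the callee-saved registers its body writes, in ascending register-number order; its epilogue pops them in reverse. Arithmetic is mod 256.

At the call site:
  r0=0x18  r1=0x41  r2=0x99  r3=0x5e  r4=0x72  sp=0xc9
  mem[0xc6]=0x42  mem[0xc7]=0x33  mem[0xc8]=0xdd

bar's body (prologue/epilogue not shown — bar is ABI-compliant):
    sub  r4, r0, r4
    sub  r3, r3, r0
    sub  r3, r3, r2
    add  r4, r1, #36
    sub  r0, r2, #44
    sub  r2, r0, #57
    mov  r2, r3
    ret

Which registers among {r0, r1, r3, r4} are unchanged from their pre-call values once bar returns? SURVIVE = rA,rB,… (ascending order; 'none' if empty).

prologue: push r0 → mem[0xc8]=0x18, sp=0xc8
prologue: push r3 → mem[0xc7]=0x5e, sp=0xc7
body[0] sub  r4, r0, r4 → r4=0xa6
body[1] sub  r3, r3, r0 → r3=0x46
body[2] sub  r3, r3, r2 → r3=0xad
body[3] add  r4, r1, #36 → r4=0x65
body[4] sub  r0, r2, #44 → r0=0x6d
body[5] sub  r2, r0, #57 → r2=0x34
body[6] mov  r2, r3 → r2=0xad
epilogue: pop r3=0x5e, sp=0xc8
epilogue: pop r0=0x18, sp=0xc9
r0: callee-saved, written=True
r1: callee-saved, written=False
r3: callee-saved, written=True
r4: caller-saved, written=True

SURVIVE = r0,r1,r3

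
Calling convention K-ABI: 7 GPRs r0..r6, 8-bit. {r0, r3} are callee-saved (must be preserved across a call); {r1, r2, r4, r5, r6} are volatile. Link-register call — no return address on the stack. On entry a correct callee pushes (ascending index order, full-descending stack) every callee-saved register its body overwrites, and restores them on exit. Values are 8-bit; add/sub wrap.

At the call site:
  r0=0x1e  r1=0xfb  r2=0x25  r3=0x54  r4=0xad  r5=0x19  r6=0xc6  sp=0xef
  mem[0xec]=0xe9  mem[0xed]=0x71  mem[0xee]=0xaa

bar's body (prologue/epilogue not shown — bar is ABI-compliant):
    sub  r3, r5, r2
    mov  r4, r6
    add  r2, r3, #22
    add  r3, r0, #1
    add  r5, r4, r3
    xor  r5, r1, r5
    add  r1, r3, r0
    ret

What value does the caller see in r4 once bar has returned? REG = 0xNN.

REG = 0xc6

prologue: push r3 -> mem[0xee]=0x54, sp=0xee
body[0] sub  r3, r5, r2 -> r3=0xf4
body[1] mov  r4, r6 -> r4=0xc6
body[2] add  r2, r3, #22 -> r2=0x0a
body[3] add  r3, r0, #1 -> r3=0x1f
body[4] add  r5, r4, r3 -> r5=0xe5
body[5] xor  r5, r1, r5 -> r5=0x1e
body[6] add  r1, r3, r0 -> r1=0x3d
epilogue: pop r3=0x54, sp=0xef
r4 is caller-saved -> body value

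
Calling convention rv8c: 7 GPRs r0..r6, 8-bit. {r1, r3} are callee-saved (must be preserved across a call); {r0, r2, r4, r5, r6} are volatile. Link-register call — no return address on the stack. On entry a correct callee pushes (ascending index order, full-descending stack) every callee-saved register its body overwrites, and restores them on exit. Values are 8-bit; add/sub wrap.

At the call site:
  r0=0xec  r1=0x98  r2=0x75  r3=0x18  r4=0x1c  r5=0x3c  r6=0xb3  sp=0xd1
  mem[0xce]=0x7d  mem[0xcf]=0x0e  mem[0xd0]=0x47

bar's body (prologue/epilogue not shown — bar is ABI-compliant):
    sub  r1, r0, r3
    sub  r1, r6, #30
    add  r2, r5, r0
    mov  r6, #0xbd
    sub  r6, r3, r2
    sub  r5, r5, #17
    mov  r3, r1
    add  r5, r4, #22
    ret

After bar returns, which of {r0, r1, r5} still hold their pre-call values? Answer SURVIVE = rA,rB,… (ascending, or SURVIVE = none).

prologue: push r1 -> mem[0xd0]=0x98, sp=0xd0
prologue: push r3 -> mem[0xcf]=0x18, sp=0xcf
body[0] sub  r1, r0, r3 -> r1=0xd4
body[1] sub  r1, r6, #30 -> r1=0x95
body[2] add  r2, r5, r0 -> r2=0x28
body[3] mov  r6, #0xbd -> r6=0xbd
body[4] sub  r6, r3, r2 -> r6=0xf0
body[5] sub  r5, r5, #17 -> r5=0x2b
body[6] mov  r3, r1 -> r3=0x95
body[7] add  r5, r4, #22 -> r5=0x32
epilogue: pop r3=0x18, sp=0xd0
epilogue: pop r1=0x98, sp=0xd1
r0: caller-saved, written=False
r1: callee-saved, written=True
r5: caller-saved, written=True

SURVIVE = r0,r1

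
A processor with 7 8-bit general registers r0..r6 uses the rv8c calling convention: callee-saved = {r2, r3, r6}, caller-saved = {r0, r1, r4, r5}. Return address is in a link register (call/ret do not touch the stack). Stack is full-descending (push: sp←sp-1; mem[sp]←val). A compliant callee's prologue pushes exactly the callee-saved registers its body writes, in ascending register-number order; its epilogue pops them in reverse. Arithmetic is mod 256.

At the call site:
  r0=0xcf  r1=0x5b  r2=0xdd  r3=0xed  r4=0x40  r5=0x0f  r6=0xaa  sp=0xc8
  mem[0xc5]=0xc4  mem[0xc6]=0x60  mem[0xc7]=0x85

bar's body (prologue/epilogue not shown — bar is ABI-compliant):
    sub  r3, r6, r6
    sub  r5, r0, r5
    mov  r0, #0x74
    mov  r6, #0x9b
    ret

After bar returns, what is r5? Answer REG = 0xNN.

REG = 0xc0

prologue: push r3 → mem[0xc7]=0xed, sp=0xc7
prologue: push r6 → mem[0xc6]=0xaa, sp=0xc6
body[0] sub  r3, r6, r6 → r3=0x00
body[1] sub  r5, r0, r5 → r5=0xc0
body[2] mov  r0, #0x74 → r0=0x74
body[3] mov  r6, #0x9b → r6=0x9b
epilogue: pop r6=0xaa, sp=0xc7
epilogue: pop r3=0xed, sp=0xc8
r5 is caller-saved → body value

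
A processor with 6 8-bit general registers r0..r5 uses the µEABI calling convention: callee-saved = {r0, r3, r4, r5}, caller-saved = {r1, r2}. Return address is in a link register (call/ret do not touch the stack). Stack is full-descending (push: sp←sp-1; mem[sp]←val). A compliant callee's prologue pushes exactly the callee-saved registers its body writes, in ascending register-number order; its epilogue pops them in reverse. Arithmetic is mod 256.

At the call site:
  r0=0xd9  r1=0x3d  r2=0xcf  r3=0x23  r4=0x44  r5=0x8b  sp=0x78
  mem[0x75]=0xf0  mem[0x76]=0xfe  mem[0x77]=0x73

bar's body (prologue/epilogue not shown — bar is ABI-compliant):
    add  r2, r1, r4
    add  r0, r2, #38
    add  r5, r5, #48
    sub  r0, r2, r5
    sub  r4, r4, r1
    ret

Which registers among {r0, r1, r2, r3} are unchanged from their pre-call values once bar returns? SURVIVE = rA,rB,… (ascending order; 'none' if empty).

SURVIVE = r0,r1,r3

prologue: push r0 → mem[0x77]=0xd9, sp=0x77
prologue: push r4 → mem[0x76]=0x44, sp=0x76
prologue: push r5 → mem[0x75]=0x8b, sp=0x75
body[0] add  r2, r1, r4 → r2=0x81
body[1] add  r0, r2, #38 → r0=0xa7
body[2] add  r5, r5, #48 → r5=0xbb
body[3] sub  r0, r2, r5 → r0=0xc6
body[4] sub  r4, r4, r1 → r4=0x07
epilogue: pop r5=0x8b, sp=0x76
epilogue: pop r4=0x44, sp=0x77
epilogue: pop r0=0xd9, sp=0x78
r0: callee-saved, written=True
r1: caller-saved, written=False
r2: caller-saved, written=True
r3: callee-saved, written=False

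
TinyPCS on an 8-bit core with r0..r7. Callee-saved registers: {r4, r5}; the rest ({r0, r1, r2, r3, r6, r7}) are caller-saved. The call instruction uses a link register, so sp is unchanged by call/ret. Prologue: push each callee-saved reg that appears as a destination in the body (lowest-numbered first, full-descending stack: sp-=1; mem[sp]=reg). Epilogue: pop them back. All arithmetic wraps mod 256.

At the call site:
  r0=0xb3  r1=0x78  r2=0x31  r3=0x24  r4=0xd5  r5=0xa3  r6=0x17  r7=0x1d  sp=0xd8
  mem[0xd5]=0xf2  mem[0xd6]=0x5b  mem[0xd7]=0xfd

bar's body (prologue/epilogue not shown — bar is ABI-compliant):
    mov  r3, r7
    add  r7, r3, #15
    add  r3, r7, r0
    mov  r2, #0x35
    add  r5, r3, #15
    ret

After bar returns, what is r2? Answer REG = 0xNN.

REG = 0x35

prologue: push r5 → mem[0xd7]=0xa3, sp=0xd7
body[0] mov  r3, r7 → r3=0x1d
body[1] add  r7, r3, #15 → r7=0x2c
body[2] add  r3, r7, r0 → r3=0xdf
body[3] mov  r2, #0x35 → r2=0x35
body[4] add  r5, r3, #15 → r5=0xee
epilogue: pop r5=0xa3, sp=0xd8
r2 is caller-saved → body value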